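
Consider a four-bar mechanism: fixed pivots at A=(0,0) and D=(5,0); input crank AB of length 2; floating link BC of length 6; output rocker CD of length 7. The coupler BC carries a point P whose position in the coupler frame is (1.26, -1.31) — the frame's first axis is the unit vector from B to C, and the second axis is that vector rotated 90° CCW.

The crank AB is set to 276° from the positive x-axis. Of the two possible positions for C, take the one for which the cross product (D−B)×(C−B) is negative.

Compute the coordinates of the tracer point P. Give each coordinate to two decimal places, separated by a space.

-0.13 -3.78

A=(0,0), D=(5.00,0)
B = A + 2.00·(cos276°, sin276°) = (0.2091, -1.9890)
|BD| = 5.1874
circle(B,6.00) ∩ circle(D,7.00): a=1.3407, h=5.8483
  candidates: C₊=(-0.7952,3.9263) cross=30.338; C₋=(3.6897,-6.8763) cross=-30.338
  mode - wants cross < 0 → take C=(3.6897,-6.8763) (cross=-30.338)
ex = (C−B)/|BC| = (0.5801,-0.8145); ey = (0.8145,0.5801)
P = B + 1.26·ex + -1.31·ey = (-0.1271,-3.7753)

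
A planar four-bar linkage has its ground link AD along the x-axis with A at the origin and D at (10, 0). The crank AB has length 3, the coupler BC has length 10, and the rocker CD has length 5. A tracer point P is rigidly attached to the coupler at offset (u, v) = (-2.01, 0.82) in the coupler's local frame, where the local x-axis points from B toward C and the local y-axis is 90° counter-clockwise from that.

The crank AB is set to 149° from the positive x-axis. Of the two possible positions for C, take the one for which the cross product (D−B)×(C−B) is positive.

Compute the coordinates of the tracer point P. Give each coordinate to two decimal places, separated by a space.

A=(0,0), D=(10.00,0)
B = A + 3.00·(cos149°, sin149°) = (-2.5715, 1.5451)
|BD| = 12.6661
circle(B,10.00) ∩ circle(D,5.00): a=9.2937, h=3.6915
  candidates: C₊=(7.1031,4.0753) cross=46.757; C₋=(6.2025,-3.2525) cross=-46.757
  mode + wants cross > 0 → take C=(7.1031,4.0753) (cross=46.757)
ex = (C−B)/|BC| = (0.9675,0.2530); ey = (-0.2530,0.9675)
P = B + -2.01·ex + 0.82·ey = (-4.7236,1.8299)

-4.72 1.83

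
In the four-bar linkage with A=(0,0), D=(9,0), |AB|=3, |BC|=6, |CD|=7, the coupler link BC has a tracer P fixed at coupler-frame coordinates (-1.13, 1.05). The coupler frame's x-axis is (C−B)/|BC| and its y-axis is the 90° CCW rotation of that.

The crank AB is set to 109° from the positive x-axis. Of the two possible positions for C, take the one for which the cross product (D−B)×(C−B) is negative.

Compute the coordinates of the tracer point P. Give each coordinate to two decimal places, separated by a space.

-0.73 4.36

A=(0,0), D=(9.00,0)
B = A + 3.00·(cos109°, sin109°) = (-0.9767, 2.8366)
|BD| = 10.3721
circle(B,6.00) ∩ circle(D,7.00): a=4.5594, h=3.9003
  candidates: C₊=(4.4755,5.3412) cross=40.454; C₋=(2.3422,-2.1619) cross=-40.454
  mode - wants cross < 0 → take C=(2.3422,-2.1619) (cross=-40.454)
ex = (C−B)/|BC| = (0.5532,-0.8331); ey = (0.8331,0.5532)
P = B + -1.13·ex + 1.05·ey = (-0.7270,4.3587)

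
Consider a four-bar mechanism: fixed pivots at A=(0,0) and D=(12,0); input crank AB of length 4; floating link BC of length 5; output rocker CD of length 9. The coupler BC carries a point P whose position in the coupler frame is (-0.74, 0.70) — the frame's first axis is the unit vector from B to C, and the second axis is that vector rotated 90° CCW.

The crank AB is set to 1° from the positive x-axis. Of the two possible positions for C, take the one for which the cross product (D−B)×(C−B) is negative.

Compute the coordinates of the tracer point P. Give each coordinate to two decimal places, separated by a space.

4.63 0.87

A=(0,0), D=(12.00,0)
B = A + 4.00·(cos1°, sin1°) = (3.9994, 0.0698)
|BD| = 8.0009
circle(B,5.00) ∩ circle(D,9.00): a=0.5009, h=4.9749
  candidates: C₊=(4.5436,5.0401) cross=39.803; C₋=(4.4568,-4.9092) cross=-39.803
  mode - wants cross < 0 → take C=(4.4568,-4.9092) (cross=-39.803)
ex = (C−B)/|BC| = (0.0915,-0.9958); ey = (0.9958,0.0915)
P = B + -0.74·ex + 0.70·ey = (4.6288,0.8707)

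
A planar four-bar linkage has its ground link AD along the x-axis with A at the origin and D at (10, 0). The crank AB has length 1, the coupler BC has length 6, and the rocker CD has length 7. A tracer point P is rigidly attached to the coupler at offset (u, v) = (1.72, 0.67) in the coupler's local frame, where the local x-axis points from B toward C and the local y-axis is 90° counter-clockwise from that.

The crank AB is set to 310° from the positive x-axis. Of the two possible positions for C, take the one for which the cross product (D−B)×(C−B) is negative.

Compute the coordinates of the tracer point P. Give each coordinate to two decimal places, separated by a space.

2.35 -1.46

A=(0,0), D=(10.00,0)
B = A + 1.00·(cos310°, sin310°) = (0.6428, -0.7660)
|BD| = 9.3885
circle(B,6.00) ∩ circle(D,7.00): a=4.0019, h=4.4704
  candidates: C₊=(4.2666,4.0160) cross=41.971; C₋=(4.9961,-4.8950) cross=-41.971
  mode - wants cross < 0 → take C=(4.9961,-4.8950) (cross=-41.971)
ex = (C−B)/|BC| = (0.7256,-0.6882); ey = (0.6882,0.7256)
P = B + 1.72·ex + 0.67·ey = (2.3518,-1.4636)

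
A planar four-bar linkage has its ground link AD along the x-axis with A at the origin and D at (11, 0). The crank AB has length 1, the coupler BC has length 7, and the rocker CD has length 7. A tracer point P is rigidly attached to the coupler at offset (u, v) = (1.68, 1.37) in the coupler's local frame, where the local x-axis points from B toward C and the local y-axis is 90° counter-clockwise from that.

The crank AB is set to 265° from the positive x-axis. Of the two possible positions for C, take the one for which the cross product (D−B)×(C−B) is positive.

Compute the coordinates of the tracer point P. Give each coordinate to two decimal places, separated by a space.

0.23 1.15

A=(0,0), D=(11.00,0)
B = A + 1.00·(cos265°, sin265°) = (-0.0872, -0.9962)
|BD| = 11.1318
circle(B,7.00) ∩ circle(D,7.00): a=5.5659, h=4.2451
  candidates: C₊=(5.0765,3.7299) cross=47.255; C₋=(5.8363,-4.7261) cross=-47.255
  mode + wants cross > 0 → take C=(5.0765,3.7299) (cross=47.255)
ex = (C−B)/|BC| = (0.7377,0.6752); ey = (-0.6752,0.7377)
P = B + 1.68·ex + 1.37·ey = (0.2272,1.1487)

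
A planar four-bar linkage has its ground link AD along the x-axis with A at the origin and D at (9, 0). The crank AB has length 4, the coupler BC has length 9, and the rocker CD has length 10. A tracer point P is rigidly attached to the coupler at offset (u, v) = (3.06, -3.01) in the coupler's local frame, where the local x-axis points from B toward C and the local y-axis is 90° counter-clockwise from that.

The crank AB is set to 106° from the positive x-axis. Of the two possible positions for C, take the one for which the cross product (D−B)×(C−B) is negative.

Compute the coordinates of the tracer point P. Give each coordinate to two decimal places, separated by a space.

A=(0,0), D=(9.00,0)
B = A + 4.00·(cos106°, sin106°) = (-1.1025, 3.8450)
|BD| = 10.8095
circle(B,9.00) ∩ circle(D,10.00): a=4.5259, h=7.7792
  candidates: C₊=(5.8945,9.5056) cross=84.090; C₋=(0.3602,-5.0353) cross=-84.090
  mode - wants cross < 0 → take C=(0.3602,-5.0353) (cross=-84.090)
ex = (C−B)/|BC| = (0.1625,-0.9867); ey = (0.9867,0.1625)
P = B + 3.06·ex + -3.01·ey = (-3.5752,0.3365)

-3.58 0.34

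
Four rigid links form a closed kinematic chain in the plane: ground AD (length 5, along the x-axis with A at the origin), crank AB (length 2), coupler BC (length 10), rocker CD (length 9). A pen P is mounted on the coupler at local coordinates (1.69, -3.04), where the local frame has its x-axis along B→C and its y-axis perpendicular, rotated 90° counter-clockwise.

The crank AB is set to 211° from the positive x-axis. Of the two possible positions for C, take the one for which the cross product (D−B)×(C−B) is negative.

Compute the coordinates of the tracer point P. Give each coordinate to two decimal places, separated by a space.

-3.10 -4.22

A=(0,0), D=(5.00,0)
B = A + 2.00·(cos211°, sin211°) = (-1.7143, -1.0301)
|BD| = 6.7929
circle(B,10.00) ∩ circle(D,9.00): a=4.7950, h=8.7754
  candidates: C₊=(1.6945,8.3710) cross=59.611; C₋=(4.3559,-8.9769) cross=-59.611
  mode - wants cross < 0 → take C=(4.3559,-8.9769) (cross=-59.611)
ex = (C−B)/|BC| = (0.6070,-0.7947); ey = (0.7947,0.6070)
P = B + 1.69·ex + -3.04·ey = (-3.1043,-4.2184)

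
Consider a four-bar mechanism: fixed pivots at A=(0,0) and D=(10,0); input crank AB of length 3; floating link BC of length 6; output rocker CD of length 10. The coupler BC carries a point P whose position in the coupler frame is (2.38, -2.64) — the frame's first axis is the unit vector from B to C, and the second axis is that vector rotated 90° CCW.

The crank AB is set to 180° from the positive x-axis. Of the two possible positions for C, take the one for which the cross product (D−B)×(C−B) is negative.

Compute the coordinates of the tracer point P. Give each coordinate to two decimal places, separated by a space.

A=(0,0), D=(10.00,0)
B = A + 3.00·(cos180°, sin180°) = (-3.0000, 0.0000)
|BD| = 13.0000
circle(B,6.00) ∩ circle(D,10.00): a=4.0385, h=4.4374
  candidates: C₊=(1.0385,4.4374) cross=57.687; C₋=(1.0385,-4.4374) cross=-57.687
  mode - wants cross < 0 → take C=(1.0385,-4.4374) (cross=-57.687)
ex = (C−B)/|BC| = (0.6731,-0.7396); ey = (0.7396,0.6731)
P = B + 2.38·ex + -2.64·ey = (-3.3505,-3.5371)

-3.35 -3.54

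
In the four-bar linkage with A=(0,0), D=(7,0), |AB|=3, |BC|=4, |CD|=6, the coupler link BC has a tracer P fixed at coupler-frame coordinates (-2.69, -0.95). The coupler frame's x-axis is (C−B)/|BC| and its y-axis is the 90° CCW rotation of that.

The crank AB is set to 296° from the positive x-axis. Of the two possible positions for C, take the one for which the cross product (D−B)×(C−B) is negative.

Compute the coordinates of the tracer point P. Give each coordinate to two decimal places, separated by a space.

-1.32 -1.62

A=(0,0), D=(7.00,0)
B = A + 3.00·(cos296°, sin296°) = (1.3151, -2.6964)
|BD| = 6.2919
circle(B,4.00) ∩ circle(D,6.00): a=1.5566, h=3.6847
  candidates: C₊=(1.1425,1.2999) cross=23.184; C₋=(4.3006,-5.3585) cross=-23.184
  mode - wants cross < 0 → take C=(4.3006,-5.3585) (cross=-23.184)
ex = (C−B)/|BC| = (0.7464,-0.6655); ey = (0.6655,0.7464)
P = B + -2.69·ex + -0.95·ey = (-1.3249,-1.6152)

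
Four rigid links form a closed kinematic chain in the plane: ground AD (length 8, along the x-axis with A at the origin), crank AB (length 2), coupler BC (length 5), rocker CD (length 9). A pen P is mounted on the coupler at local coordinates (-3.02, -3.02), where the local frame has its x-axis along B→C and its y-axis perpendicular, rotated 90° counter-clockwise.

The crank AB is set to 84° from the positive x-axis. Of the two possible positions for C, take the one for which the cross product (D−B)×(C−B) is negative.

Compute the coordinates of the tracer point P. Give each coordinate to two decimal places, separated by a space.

-2.35 5.41

A=(0,0), D=(8.00,0)
B = A + 2.00·(cos84°, sin84°) = (0.2091, 1.9890)
|BD| = 8.0408
circle(B,5.00) ∩ circle(D,9.00): a=0.5382, h=4.9710
  candidates: C₊=(1.9602,6.6724) cross=39.971; C₋=(-0.4991,-2.9605) cross=-39.971
  mode - wants cross < 0 → take C=(-0.4991,-2.9605) (cross=-39.971)
ex = (C−B)/|BC| = (-0.1416,-0.9899); ey = (0.9899,-0.1416)
P = B + -3.02·ex + -3.02·ey = (-2.3528,5.4063)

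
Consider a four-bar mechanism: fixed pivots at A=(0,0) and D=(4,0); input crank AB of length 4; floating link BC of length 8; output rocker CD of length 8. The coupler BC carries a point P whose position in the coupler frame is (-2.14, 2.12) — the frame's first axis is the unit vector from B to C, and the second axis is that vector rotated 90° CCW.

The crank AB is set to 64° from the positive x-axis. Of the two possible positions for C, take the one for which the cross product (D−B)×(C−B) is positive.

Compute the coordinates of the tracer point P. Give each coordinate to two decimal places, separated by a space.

-0.90 5.01

A=(0,0), D=(4.00,0)
B = A + 4.00·(cos64°, sin64°) = (1.7535, 3.5952)
|BD| = 4.2394
circle(B,8.00) ∩ circle(D,8.00): a=2.1197, h=7.7141
  candidates: C₊=(9.4186,5.8854) cross=32.703; C₋=(-3.6652,-2.2902) cross=-32.703
  mode + wants cross > 0 → take C=(9.4186,5.8854) (cross=32.703)
ex = (C−B)/|BC| = (0.9581,0.2863); ey = (-0.2863,0.9581)
P = B + -2.14·ex + 2.12·ey = (-0.9039,5.0138)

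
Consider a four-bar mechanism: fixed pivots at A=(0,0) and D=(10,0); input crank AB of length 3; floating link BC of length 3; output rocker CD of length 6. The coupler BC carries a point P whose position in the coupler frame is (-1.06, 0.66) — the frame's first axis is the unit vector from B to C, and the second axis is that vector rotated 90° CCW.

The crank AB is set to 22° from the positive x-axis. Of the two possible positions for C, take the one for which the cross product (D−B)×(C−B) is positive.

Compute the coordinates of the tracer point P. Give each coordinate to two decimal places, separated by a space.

1.56 0.86

A=(0,0), D=(10.00,0)
B = A + 3.00·(cos22°, sin22°) = (2.7816, 1.1238)
|BD| = 7.3054
circle(B,3.00) ∩ circle(D,6.00): a=1.8048, h=2.3964
  candidates: C₊=(4.9335,3.2141) cross=17.507; C₋=(4.1962,-1.5217) cross=-17.507
  mode + wants cross > 0 → take C=(4.9335,3.2141) (cross=17.507)
ex = (C−B)/|BC| = (0.7173,0.6968); ey = (-0.6968,0.7173)
P = B + -1.06·ex + 0.66·ey = (1.5613,0.8587)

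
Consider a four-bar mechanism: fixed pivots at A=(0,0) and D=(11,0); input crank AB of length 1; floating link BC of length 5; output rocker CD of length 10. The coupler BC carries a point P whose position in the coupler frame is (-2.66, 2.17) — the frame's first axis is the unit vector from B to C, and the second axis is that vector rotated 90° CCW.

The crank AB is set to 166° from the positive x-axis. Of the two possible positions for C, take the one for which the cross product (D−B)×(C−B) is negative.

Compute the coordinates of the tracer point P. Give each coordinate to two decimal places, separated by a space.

-0.64 3.66

A=(0,0), D=(11.00,0)
B = A + 1.00·(cos166°, sin166°) = (-0.9703, 0.2419)
|BD| = 11.9727
circle(B,5.00) ∩ circle(D,10.00): a=2.8543, h=4.1053
  candidates: C₊=(1.9663,4.2887) cross=49.151; C₋=(1.8004,-3.9202) cross=-49.151
  mode - wants cross < 0 → take C=(1.8004,-3.9202) (cross=-49.151)
ex = (C−B)/|BC| = (0.5541,-0.8324); ey = (0.8324,0.5541)
P = B + -2.66·ex + 2.17·ey = (-0.6380,3.6587)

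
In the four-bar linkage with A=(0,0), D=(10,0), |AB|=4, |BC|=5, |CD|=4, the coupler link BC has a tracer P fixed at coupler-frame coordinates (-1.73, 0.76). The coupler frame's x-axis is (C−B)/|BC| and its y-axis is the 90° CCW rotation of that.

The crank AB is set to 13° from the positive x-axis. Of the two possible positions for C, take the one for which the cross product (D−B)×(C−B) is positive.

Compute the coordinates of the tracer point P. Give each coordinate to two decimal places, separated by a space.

A=(0,0), D=(10.00,0)
B = A + 4.00·(cos13°, sin13°) = (3.8975, 0.8998)
|BD| = 6.1685
circle(B,5.00) ∩ circle(D,4.00): a=3.8138, h=3.2335
  candidates: C₊=(8.1421,3.5424) cross=19.946; C₋=(7.1988,-2.8554) cross=-19.946
  mode + wants cross > 0 → take C=(8.1421,3.5424) (cross=19.946)
ex = (C−B)/|BC| = (0.8489,0.5285); ey = (-0.5285,0.8489)
P = B + -1.73·ex + 0.76·ey = (2.0272,0.6307)

2.03 0.63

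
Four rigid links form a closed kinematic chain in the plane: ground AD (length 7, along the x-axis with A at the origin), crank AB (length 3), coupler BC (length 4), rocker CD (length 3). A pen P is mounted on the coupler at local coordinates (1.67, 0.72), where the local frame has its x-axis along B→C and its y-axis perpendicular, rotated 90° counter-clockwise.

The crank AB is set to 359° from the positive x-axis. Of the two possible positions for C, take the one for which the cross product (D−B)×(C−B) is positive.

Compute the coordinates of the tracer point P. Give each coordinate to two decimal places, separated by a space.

3.68 1.64

A=(0,0), D=(7.00,0)
B = A + 3.00·(cos359°, sin359°) = (2.9995, -0.0524)
|BD| = 4.0008
circle(B,4.00) ∩ circle(D,3.00): a=2.8752, h=2.7808
  candidates: C₊=(5.8381,2.7659) cross=11.126; C₋=(5.9109,-2.7953) cross=-11.126
  mode + wants cross > 0 → take C=(5.8381,2.7659) (cross=11.126)
ex = (C−B)/|BC| = (0.7096,0.7046); ey = (-0.7046,0.7096)
P = B + 1.67·ex + 0.72·ey = (3.6774,1.6352)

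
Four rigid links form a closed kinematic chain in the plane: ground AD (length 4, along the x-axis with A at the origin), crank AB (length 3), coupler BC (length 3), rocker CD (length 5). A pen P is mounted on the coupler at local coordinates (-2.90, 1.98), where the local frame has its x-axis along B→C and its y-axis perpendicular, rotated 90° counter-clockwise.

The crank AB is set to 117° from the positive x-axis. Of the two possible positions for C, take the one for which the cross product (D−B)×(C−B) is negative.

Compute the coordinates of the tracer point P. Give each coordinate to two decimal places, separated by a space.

0.24 5.80

A=(0,0), D=(4.00,0)
B = A + 3.00·(cos117°, sin117°) = (-1.3620, 2.6730)
|BD| = 5.9913
circle(B,3.00) ∩ circle(D,5.00): a=1.6604, h=2.4986
  candidates: C₊=(1.2388,4.1684) cross=14.970; C₋=(-0.9908,-0.3039) cross=-14.970
  mode - wants cross < 0 → take C=(-0.9908,-0.3039) (cross=-14.970)
ex = (C−B)/|BC| = (0.1237,-0.9923); ey = (0.9923,0.1237)
P = B + -2.90·ex + 1.98·ey = (0.2440,5.7957)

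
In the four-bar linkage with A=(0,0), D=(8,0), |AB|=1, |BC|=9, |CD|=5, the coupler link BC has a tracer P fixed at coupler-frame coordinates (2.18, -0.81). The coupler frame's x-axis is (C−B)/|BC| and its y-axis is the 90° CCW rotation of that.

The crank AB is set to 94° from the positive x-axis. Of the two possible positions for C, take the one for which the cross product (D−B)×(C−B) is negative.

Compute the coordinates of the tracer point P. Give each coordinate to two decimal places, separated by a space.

A=(0,0), D=(8.00,0)
B = A + 1.00·(cos94°, sin94°) = (-0.0698, 0.9976)
|BD| = 8.1312
circle(B,9.00) ∩ circle(D,5.00): a=7.5091, h=4.9612
  candidates: C₊=(7.9913,5.0000) cross=40.340; C₋=(6.7740,-4.8474) cross=-40.340
  mode - wants cross < 0 → take C=(6.7740,-4.8474) (cross=-40.340)
ex = (C−B)/|BC| = (0.7604,-0.6494); ey = (0.6494,0.7604)
P = B + 2.18·ex + -0.81·ey = (1.0619,-1.0341)

1.06 -1.03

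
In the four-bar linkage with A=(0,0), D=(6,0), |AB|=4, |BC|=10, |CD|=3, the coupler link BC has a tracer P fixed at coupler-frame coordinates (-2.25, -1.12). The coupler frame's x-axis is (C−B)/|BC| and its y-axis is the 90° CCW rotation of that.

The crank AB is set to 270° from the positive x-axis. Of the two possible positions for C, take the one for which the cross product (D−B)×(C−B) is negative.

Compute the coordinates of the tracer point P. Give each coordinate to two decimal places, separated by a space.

A=(0,0), D=(6.00,0)
B = A + 4.00·(cos270°, sin270°) = (-0.0000, -4.0000)
|BD| = 7.2111
circle(B,10.00) ∩ circle(D,3.00): a=9.9153, h=1.2990
  candidates: C₊=(7.5294,2.5809) cross=9.367; C₋=(8.9706,0.4191) cross=-9.367
  mode - wants cross < 0 → take C=(8.9706,0.4191) (cross=-9.367)
ex = (C−B)/|BC| = (0.8971,0.4419); ey = (-0.4419,0.8971)
P = B + -2.25·ex + -1.12·ey = (-1.5234,-5.9990)

-1.52 -6.00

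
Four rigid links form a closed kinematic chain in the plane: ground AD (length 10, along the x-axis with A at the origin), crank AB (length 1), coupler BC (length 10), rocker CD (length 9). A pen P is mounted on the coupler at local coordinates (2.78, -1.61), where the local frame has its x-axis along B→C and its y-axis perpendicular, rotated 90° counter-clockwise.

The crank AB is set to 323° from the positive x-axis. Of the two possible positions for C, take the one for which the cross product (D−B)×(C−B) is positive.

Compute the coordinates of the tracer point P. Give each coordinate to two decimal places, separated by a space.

A=(0,0), D=(10.00,0)
B = A + 1.00·(cos323°, sin323°) = (0.7986, -0.6018)
|BD| = 9.2210
circle(B,10.00) ∩ circle(D,9.00): a=5.6408, h=8.2572
  candidates: C₊=(5.8885,8.0060) cross=76.140; C₋=(6.9663,-8.4733) cross=-76.140
  mode + wants cross > 0 → take C=(5.8885,8.0060) (cross=76.140)
ex = (C−B)/|BC| = (0.5090,0.8608); ey = (-0.8608,0.5090)
P = B + 2.78·ex + -1.61·ey = (3.5995,0.9717)

3.60 0.97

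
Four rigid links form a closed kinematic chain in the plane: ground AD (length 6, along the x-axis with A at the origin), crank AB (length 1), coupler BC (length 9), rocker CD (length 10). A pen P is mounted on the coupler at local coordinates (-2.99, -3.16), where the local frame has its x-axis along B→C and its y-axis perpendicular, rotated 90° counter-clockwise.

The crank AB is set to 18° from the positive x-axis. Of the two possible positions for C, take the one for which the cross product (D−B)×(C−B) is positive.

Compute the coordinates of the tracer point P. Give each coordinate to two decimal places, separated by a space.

3.68 -3.08

A=(0,0), D=(6.00,0)
B = A + 1.00·(cos18°, sin18°) = (0.9511, 0.3090)
|BD| = 5.0584
circle(B,9.00) ∩ circle(D,10.00): a=0.6511, h=8.9764
  candidates: C₊=(2.1493,9.2289) cross=45.406; C₋=(1.0526,-8.6904) cross=-45.406
  mode + wants cross > 0 → take C=(2.1493,9.2289) (cross=45.406)
ex = (C−B)/|BC| = (0.1331,0.9911); ey = (-0.9911,0.1331)
P = B + -2.99·ex + -3.16·ey = (3.6848,-3.0751)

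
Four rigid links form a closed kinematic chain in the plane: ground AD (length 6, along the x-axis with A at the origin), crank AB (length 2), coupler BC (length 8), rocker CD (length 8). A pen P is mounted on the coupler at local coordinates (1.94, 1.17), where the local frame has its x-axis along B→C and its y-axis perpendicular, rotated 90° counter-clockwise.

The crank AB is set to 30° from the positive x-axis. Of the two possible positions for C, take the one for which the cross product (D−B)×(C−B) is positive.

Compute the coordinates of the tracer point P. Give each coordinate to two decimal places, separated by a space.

1.65 3.26

A=(0,0), D=(6.00,0)
B = A + 2.00·(cos30°, sin30°) = (1.7321, 1.0000)
|BD| = 4.3835
circle(B,8.00) ∩ circle(D,8.00): a=2.1918, h=7.6939
  candidates: C₊=(5.6212,7.9910) cross=33.727; C₋=(2.1108,-6.9910) cross=-33.727
  mode + wants cross > 0 → take C=(5.6212,7.9910) (cross=33.727)
ex = (C−B)/|BC| = (0.4861,0.8739); ey = (-0.8739,0.4861)
P = B + 1.94·ex + 1.17·ey = (1.6527,3.2641)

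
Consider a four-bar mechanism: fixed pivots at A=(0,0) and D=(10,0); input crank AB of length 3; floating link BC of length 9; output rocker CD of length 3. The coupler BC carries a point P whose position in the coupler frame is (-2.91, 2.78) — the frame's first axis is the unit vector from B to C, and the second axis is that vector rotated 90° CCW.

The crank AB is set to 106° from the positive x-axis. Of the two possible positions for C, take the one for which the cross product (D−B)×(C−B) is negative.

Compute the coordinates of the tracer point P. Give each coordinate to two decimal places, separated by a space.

A=(0,0), D=(10.00,0)
B = A + 3.00·(cos106°, sin106°) = (-0.8269, 2.8838)
|BD| = 11.2044
circle(B,9.00) ∩ circle(D,3.00): a=8.8152, h=1.8144
  candidates: C₊=(8.1583,2.3682) cross=20.329; C₋=(7.2243,-1.1383) cross=-20.329
  mode - wants cross < 0 → take C=(7.2243,-1.1383) (cross=-20.329)
ex = (C−B)/|BC| = (0.8946,-0.4469); ey = (0.4469,0.8946)
P = B + -2.91·ex + 2.78·ey = (-2.1878,6.6712)

-2.19 6.67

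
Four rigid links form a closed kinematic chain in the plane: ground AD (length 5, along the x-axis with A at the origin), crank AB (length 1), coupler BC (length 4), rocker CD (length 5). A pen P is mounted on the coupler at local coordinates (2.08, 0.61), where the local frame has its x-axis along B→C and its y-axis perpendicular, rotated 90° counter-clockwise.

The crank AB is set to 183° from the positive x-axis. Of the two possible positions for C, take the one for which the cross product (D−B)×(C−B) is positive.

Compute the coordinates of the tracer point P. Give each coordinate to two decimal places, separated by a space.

-0.35 2.02

A=(0,0), D=(5.00,0)
B = A + 1.00·(cos183°, sin183°) = (-0.9986, -0.0523)
|BD| = 5.9989
circle(B,4.00) ∩ circle(D,5.00): a=2.2493, h=3.3077
  candidates: C₊=(1.2217,3.2748) cross=19.842; C₋=(1.2794,-3.3403) cross=-19.842
  mode + wants cross > 0 → take C=(1.2217,3.2748) (cross=19.842)
ex = (C−B)/|BC| = (0.5551,0.8318); ey = (-0.8318,0.5551)
P = B + 2.08·ex + 0.61·ey = (-0.3514,2.0164)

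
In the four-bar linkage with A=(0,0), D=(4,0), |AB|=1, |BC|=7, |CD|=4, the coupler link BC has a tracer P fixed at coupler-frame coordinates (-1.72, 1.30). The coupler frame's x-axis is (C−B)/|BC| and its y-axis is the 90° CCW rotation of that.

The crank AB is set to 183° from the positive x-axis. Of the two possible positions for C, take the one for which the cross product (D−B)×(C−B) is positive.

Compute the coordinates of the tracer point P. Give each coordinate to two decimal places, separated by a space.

-3.15 0.04

A=(0,0), D=(4.00,0)
B = A + 1.00·(cos183°, sin183°) = (-0.9986, -0.0523)
|BD| = 4.9989
circle(B,7.00) ∩ circle(D,4.00): a=5.8002, h=3.9189
  candidates: C₊=(4.7602,3.9271) cross=19.590; C₋=(4.8423,-3.9103) cross=-19.590
  mode + wants cross > 0 → take C=(4.7602,3.9271) (cross=19.590)
ex = (C−B)/|BC| = (0.8227,0.5685); ey = (-0.5685,0.8227)
P = B + -1.72·ex + 1.30·ey = (-3.1527,0.0394)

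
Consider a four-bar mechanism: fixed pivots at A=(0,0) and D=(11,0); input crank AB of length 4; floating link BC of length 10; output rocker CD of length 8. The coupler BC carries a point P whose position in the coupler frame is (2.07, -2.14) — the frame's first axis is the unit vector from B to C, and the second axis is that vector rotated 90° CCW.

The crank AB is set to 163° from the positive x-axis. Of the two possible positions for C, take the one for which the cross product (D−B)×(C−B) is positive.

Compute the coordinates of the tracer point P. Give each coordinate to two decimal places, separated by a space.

-1.03 0.14

A=(0,0), D=(11.00,0)
B = A + 4.00·(cos163°, sin163°) = (-3.8252, 1.1695)
|BD| = 14.8713
circle(B,10.00) ∩ circle(D,8.00): a=8.6460, h=5.0246
  candidates: C₊=(5.1892,5.4986) cross=74.722; C₋=(4.3989,-4.5194) cross=-74.722
  mode + wants cross > 0 → take C=(5.1892,5.4986) (cross=74.722)
ex = (C−B)/|BC| = (0.9014,0.4329); ey = (-0.4329,0.9014)
P = B + 2.07·ex + -2.14·ey = (-1.0328,0.1365)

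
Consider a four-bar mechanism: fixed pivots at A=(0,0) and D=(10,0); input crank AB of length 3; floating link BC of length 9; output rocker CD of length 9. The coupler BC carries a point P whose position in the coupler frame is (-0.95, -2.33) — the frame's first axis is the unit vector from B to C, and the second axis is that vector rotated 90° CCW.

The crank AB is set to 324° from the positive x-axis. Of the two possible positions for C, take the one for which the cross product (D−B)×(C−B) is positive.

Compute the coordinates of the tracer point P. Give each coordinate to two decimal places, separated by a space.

4.50 -3.19

A=(0,0), D=(10.00,0)
B = A + 3.00·(cos324°, sin324°) = (2.4271, -1.7634)
|BD| = 7.7755
circle(B,9.00) ∩ circle(D,9.00): a=3.8878, h=8.1170
  candidates: C₊=(4.3727,7.0238) cross=63.114; C₋=(8.0543,-8.7872) cross=-63.114
  mode + wants cross > 0 → take C=(4.3727,7.0238) (cross=63.114)
ex = (C−B)/|BC| = (0.2162,0.9764); ey = (-0.9764,0.2162)
P = B + -0.95·ex + -2.33·ey = (4.4966,-3.1946)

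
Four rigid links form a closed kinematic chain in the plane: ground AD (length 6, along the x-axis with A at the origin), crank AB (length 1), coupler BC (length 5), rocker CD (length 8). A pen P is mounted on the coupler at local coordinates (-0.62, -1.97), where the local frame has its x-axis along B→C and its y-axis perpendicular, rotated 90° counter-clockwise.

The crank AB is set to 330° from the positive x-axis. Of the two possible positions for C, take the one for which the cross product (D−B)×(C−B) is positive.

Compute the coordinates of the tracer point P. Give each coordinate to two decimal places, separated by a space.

2.93 -0.43

A=(0,0), D=(6.00,0)
B = A + 1.00·(cos330°, sin330°) = (0.8660, -0.5000)
|BD| = 5.1583
circle(B,5.00) ∩ circle(D,8.00): a=-1.2012, h=4.8536
  candidates: C₊=(-0.8000,4.2143) cross=25.036; C₋=(0.1409,-5.4471) cross=-25.036
  mode + wants cross > 0 → take C=(-0.8000,4.2143) (cross=25.036)
ex = (C−B)/|BC| = (-0.3332,0.9429); ey = (-0.9429,-0.3332)
P = B + -0.62·ex + -1.97·ey = (2.9300,-0.4282)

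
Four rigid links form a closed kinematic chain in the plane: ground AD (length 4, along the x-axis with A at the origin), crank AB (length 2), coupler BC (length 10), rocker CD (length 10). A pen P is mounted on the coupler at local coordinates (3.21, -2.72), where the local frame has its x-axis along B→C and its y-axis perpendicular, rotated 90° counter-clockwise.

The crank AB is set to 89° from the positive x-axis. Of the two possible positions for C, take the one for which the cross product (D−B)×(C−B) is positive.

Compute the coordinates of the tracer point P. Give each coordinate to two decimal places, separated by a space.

4.18 2.74

A=(0,0), D=(4.00,0)
B = A + 2.00·(cos89°, sin89°) = (0.0349, 1.9997)
|BD| = 4.4408
circle(B,10.00) ∩ circle(D,10.00): a=2.2204, h=9.7504
  candidates: C₊=(6.4080,9.7057) cross=43.300; C₋=(-2.3731,-7.7060) cross=-43.300
  mode + wants cross > 0 → take C=(6.4080,9.7057) (cross=43.300)
ex = (C−B)/|BC| = (0.6373,0.7706); ey = (-0.7706,0.6373)
P = B + 3.21·ex + -2.72·ey = (4.1767,2.7398)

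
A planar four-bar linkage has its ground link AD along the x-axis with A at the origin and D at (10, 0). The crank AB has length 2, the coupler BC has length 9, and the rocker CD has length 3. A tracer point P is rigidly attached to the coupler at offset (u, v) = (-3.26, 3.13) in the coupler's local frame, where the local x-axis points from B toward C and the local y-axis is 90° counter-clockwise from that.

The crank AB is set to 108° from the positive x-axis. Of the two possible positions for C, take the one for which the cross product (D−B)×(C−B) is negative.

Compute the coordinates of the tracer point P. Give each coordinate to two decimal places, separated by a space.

-2.31 6.09

A=(0,0), D=(10.00,0)
B = A + 2.00·(cos108°, sin108°) = (-0.6180, 1.9021)
|BD| = 10.7871
circle(B,9.00) ∩ circle(D,3.00): a=8.7309, h=2.1845
  candidates: C₊=(8.3612,2.5128) cross=23.564; C₋=(7.5908,-1.7877) cross=-23.564
  mode - wants cross < 0 → take C=(7.5908,-1.7877) (cross=-23.564)
ex = (C−B)/|BC| = (0.9121,-0.4100); ey = (0.4100,0.9121)
P = B + -3.26·ex + 3.13·ey = (-2.3082,6.0935)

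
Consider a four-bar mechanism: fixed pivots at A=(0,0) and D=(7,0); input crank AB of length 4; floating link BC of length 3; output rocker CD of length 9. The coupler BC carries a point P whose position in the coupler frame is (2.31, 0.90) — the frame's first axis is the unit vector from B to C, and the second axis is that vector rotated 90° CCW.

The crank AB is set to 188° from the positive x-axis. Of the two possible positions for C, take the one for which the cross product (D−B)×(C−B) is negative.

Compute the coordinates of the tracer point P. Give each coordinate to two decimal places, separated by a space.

A=(0,0), D=(7.00,0)
B = A + 4.00·(cos188°, sin188°) = (-3.9611, -0.5567)
|BD| = 10.9752
circle(B,3.00) ∩ circle(D,9.00): a=2.2075, h=2.0315
  candidates: C₊=(-1.8595,1.5842) cross=22.296; C₋=(-1.6534,-2.4736) cross=-22.296
  mode - wants cross < 0 → take C=(-1.6534,-2.4736) (cross=-22.296)
ex = (C−B)/|BC| = (0.7692,-0.6390); ey = (0.6390,0.7692)
P = B + 2.31·ex + 0.90·ey = (-1.6091,-1.3404)

-1.61 -1.34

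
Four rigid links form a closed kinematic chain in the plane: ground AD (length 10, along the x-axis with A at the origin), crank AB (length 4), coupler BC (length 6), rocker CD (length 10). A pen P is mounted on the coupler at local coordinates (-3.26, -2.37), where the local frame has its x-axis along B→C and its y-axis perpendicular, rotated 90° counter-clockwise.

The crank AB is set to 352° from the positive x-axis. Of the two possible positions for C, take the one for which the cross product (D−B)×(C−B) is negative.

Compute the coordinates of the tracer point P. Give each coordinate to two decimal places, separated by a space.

A=(0,0), D=(10.00,0)
B = A + 4.00·(cos352°, sin352°) = (3.9611, -0.5567)
|BD| = 6.0645
circle(B,6.00) ∩ circle(D,10.00): a=-2.2443, h=5.5644
  candidates: C₊=(1.2154,4.7782) cross=33.746; C₋=(2.2370,-6.3037) cross=-33.746
  mode - wants cross < 0 → take C=(2.2370,-6.3037) (cross=-33.746)
ex = (C−B)/|BC| = (-0.2873,-0.9578); ey = (0.9578,-0.2873)
P = B + -3.26·ex + -2.37·ey = (2.6278,3.2468)

2.63 3.25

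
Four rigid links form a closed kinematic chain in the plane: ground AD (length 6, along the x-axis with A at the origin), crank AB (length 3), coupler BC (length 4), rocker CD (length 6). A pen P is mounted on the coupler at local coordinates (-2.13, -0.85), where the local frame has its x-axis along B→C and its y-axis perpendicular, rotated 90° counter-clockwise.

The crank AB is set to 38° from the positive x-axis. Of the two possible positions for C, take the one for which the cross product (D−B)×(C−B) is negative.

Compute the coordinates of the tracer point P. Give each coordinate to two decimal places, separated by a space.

A=(0,0), D=(6.00,0)
B = A + 3.00·(cos38°, sin38°) = (2.3640, 1.8470)
|BD| = 4.0782
circle(B,4.00) ∩ circle(D,6.00): a=-0.4130, h=3.9786
  candidates: C₊=(3.7977,5.5812) cross=16.226; C₋=(0.1939,-1.5132) cross=-16.226
  mode - wants cross < 0 → take C=(0.1939,-1.5132) (cross=-16.226)
ex = (C−B)/|BC| = (-0.5425,-0.8400); ey = (0.8400,-0.5425)
P = B + -2.13·ex + -0.85·ey = (2.8056,4.0974)

2.81 4.10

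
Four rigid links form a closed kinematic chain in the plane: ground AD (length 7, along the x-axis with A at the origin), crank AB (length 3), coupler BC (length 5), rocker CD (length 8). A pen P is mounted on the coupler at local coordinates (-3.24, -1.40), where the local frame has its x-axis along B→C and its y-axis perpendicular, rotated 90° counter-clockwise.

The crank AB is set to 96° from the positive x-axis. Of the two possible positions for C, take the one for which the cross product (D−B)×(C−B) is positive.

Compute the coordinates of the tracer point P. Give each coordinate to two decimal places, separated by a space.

-1.29 -0.41

A=(0,0), D=(7.00,0)
B = A + 3.00·(cos96°, sin96°) = (-0.3136, 2.9836)
|BD| = 7.8987
circle(B,5.00) ∩ circle(D,8.00): a=1.4806, h=4.7757
  candidates: C₊=(2.8613,6.8462) cross=37.722; C₋=(-0.7466,-1.9977) cross=-37.722
  mode + wants cross > 0 → take C=(2.8613,6.8462) (cross=37.722)
ex = (C−B)/|BC| = (0.6350,0.7725); ey = (-0.7725,0.6350)
P = B + -3.24·ex + -1.40·ey = (-1.2893,-0.4084)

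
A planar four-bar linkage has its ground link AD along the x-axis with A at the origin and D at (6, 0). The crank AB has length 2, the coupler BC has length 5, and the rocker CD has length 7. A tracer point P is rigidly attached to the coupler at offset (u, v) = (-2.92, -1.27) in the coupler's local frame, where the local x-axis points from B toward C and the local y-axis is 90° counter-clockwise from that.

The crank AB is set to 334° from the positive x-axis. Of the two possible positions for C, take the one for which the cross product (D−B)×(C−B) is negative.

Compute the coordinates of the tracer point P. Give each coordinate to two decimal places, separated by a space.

0.31 1.94

A=(0,0), D=(6.00,0)
B = A + 2.00·(cos334°, sin334°) = (1.7976, -0.8767)
|BD| = 4.2929
circle(B,5.00) ∩ circle(D,7.00): a=-0.6489, h=4.9577
  candidates: C₊=(0.1499,3.8440) cross=21.283; C₋=(2.1749,-5.8625) cross=-21.283
  mode - wants cross < 0 → take C=(2.1749,-5.8625) (cross=-21.283)
ex = (C−B)/|BC| = (0.0755,-0.9971); ey = (0.9971,0.0755)
P = B + -2.92·ex + -1.27·ey = (0.3109,1.9391)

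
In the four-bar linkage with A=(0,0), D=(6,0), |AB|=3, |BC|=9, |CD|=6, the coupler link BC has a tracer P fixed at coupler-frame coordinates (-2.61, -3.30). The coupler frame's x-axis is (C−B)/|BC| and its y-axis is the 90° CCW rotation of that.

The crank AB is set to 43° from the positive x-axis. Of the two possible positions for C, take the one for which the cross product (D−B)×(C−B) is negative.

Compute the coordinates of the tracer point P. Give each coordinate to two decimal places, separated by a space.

-1.93 2.90

A=(0,0), D=(6.00,0)
B = A + 3.00·(cos43°, sin43°) = (2.1941, 2.0460)
|BD| = 4.3210
circle(B,9.00) ∩ circle(D,6.00): a=7.3676, h=5.1690
  candidates: C₊=(11.1309,3.1103) cross=22.335; C₋=(6.2359,-5.9954) cross=-22.335
  mode - wants cross < 0 → take C=(6.2359,-5.9954) (cross=-22.335)
ex = (C−B)/|BC| = (0.4491,-0.8935); ey = (0.8935,0.4491)
P = B + -2.61·ex + -3.30·ey = (-1.9266,2.8960)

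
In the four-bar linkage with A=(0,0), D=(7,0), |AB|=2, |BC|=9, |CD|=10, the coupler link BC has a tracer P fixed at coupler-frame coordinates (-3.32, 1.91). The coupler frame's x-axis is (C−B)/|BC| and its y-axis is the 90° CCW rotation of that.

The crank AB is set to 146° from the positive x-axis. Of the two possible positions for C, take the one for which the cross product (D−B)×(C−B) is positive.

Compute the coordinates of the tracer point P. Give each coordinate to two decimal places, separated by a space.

A=(0,0), D=(7.00,0)
B = A + 2.00·(cos146°, sin146°) = (-1.6581, 1.1184)
|BD| = 8.7300
circle(B,9.00) ∩ circle(D,10.00): a=3.2768, h=8.3823
  candidates: C₊=(2.6656,9.0118) cross=73.177; C₋=(0.5179,-7.6146) cross=-73.177
  mode + wants cross > 0 → take C=(2.6656,9.0118) (cross=73.177)
ex = (C−B)/|BC| = (0.4804,0.8770); ey = (-0.8770,0.4804)
P = B + -3.32·ex + 1.91·ey = (-4.9282,-0.8758)

-4.93 -0.88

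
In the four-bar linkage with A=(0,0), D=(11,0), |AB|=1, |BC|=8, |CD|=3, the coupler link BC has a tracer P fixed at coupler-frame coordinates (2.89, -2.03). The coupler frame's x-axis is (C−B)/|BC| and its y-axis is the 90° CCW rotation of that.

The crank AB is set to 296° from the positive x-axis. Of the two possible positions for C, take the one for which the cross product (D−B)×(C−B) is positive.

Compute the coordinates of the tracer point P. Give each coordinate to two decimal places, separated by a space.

3.74 -2.16

A=(0,0), D=(11.00,0)
B = A + 1.00·(cos296°, sin296°) = (0.4384, -0.8988)
|BD| = 10.5998
circle(B,8.00) ∩ circle(D,3.00): a=7.8943, h=1.2962
  candidates: C₊=(8.1943,1.0621) cross=13.740; C₋=(8.4141,-1.5210) cross=-13.740
  mode + wants cross > 0 → take C=(8.1943,1.0621) (cross=13.740)
ex = (C−B)/|BC| = (0.9695,0.2451); ey = (-0.2451,0.9695)
P = B + 2.89·ex + -2.03·ey = (3.7378,-2.1585)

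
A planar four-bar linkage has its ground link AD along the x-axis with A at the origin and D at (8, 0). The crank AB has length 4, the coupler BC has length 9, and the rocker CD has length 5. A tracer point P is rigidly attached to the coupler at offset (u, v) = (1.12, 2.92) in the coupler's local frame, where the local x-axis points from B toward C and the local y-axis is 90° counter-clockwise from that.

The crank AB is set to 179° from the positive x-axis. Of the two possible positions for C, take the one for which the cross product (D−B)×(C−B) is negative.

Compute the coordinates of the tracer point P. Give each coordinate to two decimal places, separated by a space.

A=(0,0), D=(8.00,0)
B = A + 4.00·(cos179°, sin179°) = (-3.9994, 0.0698)
|BD| = 11.9996
circle(B,9.00) ∩ circle(D,5.00): a=8.3332, h=3.3997
  candidates: C₊=(4.3535,3.4209) cross=40.794; C₋=(4.3139,-3.3783) cross=-40.794
  mode - wants cross < 0 → take C=(4.3139,-3.3783) (cross=-40.794)
ex = (C−B)/|BC| = (0.9237,-0.3831); ey = (0.3831,0.9237)
P = B + 1.12·ex + 2.92·ey = (-1.8461,2.3379)

-1.85 2.34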